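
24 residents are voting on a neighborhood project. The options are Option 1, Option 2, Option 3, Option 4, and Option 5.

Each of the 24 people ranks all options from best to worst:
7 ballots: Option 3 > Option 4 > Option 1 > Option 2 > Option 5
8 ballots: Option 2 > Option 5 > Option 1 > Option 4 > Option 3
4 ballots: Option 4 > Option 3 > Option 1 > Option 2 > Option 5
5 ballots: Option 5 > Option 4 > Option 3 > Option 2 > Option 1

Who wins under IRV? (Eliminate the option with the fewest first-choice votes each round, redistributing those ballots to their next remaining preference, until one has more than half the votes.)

Round 1: Option 1 0, Option 2 8, Option 3 7, Option 4 4, Option 5 5. Option 1 eliminated.
Round 2: Option 2 8, Option 3 7, Option 4 4, Option 5 5. Option 4 eliminated.
Round 3: Option 2 8, Option 3 11, Option 5 5. Option 5 eliminated.
Round 4: Option 2 8, Option 3 16. Option 3 has a majority (≥13).

Option 3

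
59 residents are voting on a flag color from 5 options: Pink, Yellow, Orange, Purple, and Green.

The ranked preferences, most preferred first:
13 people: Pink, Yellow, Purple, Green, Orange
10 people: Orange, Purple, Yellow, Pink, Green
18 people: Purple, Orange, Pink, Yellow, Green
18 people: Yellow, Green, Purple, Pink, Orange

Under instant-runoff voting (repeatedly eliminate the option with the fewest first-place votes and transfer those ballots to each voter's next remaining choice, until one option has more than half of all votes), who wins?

Round 1: Pink 13, Yellow 18, Orange 10, Purple 18, Green 0. Green eliminated.
Round 2: Pink 13, Yellow 18, Orange 10, Purple 18. Orange eliminated.
Round 3: Pink 13, Yellow 18, Purple 28. Pink eliminated.
Round 4: Yellow 31, Purple 28. Yellow has a majority (≥30).

Yellow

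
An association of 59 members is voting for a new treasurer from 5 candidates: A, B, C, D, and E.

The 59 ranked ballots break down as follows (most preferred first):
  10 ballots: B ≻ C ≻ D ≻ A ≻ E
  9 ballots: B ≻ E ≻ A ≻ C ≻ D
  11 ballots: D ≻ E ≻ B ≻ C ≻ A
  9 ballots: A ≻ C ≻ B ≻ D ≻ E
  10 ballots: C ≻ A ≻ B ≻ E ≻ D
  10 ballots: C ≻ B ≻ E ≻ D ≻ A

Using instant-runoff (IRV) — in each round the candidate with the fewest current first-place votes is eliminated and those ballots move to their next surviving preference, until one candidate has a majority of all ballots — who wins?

B

Round 1: A 9, B 19, C 20, D 11, E 0. E eliminated.
Round 2: A 9, B 19, C 20, D 11. A eliminated.
Round 3: B 19, C 29, D 11. D eliminated.
Round 4: B 30, C 29. B has a majority (≥30).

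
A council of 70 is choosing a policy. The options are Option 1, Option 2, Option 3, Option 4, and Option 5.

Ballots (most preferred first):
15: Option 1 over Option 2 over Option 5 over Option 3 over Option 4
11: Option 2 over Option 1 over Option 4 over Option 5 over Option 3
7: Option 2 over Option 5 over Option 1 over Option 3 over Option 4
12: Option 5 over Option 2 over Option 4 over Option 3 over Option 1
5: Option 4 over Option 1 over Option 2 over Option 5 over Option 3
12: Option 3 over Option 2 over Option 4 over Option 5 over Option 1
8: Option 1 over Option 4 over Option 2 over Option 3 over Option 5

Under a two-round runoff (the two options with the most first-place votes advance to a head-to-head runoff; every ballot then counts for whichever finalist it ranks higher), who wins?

Option 2

Round 1 first-place votes: Option 1 23, Option 2 18, Option 3 12, Option 4 5, Option 5 12. Option 1 and Option 2 advance.
Runoff: Option 1 is ranked above Option 2 on 28 ballots, Option 2 above Option 1 on 42.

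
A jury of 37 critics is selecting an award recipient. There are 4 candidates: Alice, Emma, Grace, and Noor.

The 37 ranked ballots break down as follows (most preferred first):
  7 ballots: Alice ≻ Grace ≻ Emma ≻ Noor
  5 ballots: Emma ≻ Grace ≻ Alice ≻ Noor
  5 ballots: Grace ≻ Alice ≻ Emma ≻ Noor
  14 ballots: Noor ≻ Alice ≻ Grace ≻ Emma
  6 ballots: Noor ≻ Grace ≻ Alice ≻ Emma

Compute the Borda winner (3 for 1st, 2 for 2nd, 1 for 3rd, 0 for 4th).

Alice

Alice: 7×3 + 5×1 + 5×2 + 14×2 + 6×1 = 70
Emma: 7×1 + 5×3 + 5×1 + 14×0 + 6×0 = 27
Grace: 7×2 + 5×2 + 5×3 + 14×1 + 6×2 = 65
Noor: 7×0 + 5×0 + 5×0 + 14×3 + 6×3 = 60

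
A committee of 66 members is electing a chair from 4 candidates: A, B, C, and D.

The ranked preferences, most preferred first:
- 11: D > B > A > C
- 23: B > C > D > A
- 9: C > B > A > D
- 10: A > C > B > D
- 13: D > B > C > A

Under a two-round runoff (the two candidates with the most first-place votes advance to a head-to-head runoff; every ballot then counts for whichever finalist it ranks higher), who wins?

Round 1 first-place votes: A 10, B 23, C 9, D 24. D and B advance.
Runoff: D is ranked above B on 24 ballots, B above D on 42.

B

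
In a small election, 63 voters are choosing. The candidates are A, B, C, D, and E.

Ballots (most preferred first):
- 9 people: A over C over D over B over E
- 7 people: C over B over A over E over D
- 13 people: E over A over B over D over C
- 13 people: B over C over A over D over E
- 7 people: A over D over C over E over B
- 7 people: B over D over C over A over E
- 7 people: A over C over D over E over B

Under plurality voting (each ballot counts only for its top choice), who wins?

First-place votes: A 23, B 20, C 7, D 0, E 13.

A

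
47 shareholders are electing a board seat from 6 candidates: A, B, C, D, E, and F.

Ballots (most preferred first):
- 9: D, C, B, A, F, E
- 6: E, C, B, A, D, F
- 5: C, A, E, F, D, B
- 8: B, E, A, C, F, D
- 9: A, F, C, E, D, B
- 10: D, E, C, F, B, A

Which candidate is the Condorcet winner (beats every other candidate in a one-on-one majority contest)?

E vs A: 24–23
E vs B: 30–17
E vs C: 24–23
E vs D: 28–19
E vs F: 29–18
E beats every other candidate.

E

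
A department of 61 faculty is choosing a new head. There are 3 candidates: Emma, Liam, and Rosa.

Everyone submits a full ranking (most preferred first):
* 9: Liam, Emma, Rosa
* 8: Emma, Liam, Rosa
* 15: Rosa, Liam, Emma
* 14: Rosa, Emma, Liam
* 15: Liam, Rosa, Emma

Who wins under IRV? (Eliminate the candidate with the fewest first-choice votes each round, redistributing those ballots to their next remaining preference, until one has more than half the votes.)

Liam

Round 1: Emma 8, Liam 24, Rosa 29. Emma eliminated.
Round 2: Liam 32, Rosa 29. Liam has a majority (≥31).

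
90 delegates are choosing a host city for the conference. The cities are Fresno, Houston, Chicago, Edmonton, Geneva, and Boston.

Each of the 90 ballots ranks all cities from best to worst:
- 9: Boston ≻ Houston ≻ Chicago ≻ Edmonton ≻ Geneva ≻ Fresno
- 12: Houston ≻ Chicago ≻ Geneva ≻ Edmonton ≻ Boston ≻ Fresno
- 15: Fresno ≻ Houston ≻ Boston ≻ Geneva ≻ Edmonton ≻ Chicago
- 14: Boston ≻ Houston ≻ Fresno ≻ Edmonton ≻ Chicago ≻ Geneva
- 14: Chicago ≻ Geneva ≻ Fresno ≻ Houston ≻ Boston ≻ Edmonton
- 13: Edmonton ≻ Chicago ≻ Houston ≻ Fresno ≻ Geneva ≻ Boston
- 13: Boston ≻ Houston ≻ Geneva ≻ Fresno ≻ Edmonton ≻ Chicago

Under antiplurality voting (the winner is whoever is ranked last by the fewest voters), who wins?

Last-place votes: Fresno 21, Houston 0, Chicago 28, Edmonton 14, Geneva 14, Boston 13.

Houston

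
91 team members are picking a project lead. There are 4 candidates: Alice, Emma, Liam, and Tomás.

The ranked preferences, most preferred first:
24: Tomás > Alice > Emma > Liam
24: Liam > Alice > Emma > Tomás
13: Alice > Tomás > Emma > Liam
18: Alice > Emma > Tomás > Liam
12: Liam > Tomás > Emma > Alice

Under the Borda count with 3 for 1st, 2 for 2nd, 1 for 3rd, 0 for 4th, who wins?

Alice

Alice: 24×2 + 24×2 + 13×3 + 18×3 + 12×0 = 189
Emma: 24×1 + 24×1 + 13×1 + 18×2 + 12×1 = 109
Liam: 24×0 + 24×3 + 13×0 + 18×0 + 12×3 = 108
Tomás: 24×3 + 24×0 + 13×2 + 18×1 + 12×2 = 140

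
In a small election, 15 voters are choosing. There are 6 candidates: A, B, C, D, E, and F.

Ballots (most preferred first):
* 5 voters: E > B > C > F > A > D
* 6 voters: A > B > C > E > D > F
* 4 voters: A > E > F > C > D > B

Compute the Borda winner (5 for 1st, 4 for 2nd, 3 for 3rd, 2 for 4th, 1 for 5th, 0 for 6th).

A: 5×1 + 6×5 + 4×5 = 55
B: 5×4 + 6×4 + 4×0 = 44
C: 5×3 + 6×3 + 4×2 = 41
D: 5×0 + 6×1 + 4×1 = 10
E: 5×5 + 6×2 + 4×4 = 53
F: 5×2 + 6×0 + 4×3 = 22

A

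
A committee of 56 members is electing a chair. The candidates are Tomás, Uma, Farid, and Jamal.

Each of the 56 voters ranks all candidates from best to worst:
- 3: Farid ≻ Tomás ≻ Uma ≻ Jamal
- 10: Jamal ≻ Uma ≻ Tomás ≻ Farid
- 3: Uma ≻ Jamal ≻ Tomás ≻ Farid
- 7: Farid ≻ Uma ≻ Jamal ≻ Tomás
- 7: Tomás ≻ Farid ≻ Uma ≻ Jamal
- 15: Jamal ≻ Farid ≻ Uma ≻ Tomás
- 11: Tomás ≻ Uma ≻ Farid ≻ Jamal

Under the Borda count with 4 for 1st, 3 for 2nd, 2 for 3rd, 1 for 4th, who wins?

Tomás: 3×3 + 10×2 + 3×2 + 7×1 + 7×4 + 15×1 + 11×4 = 129
Uma: 3×2 + 10×3 + 3×4 + 7×3 + 7×2 + 15×2 + 11×3 = 146
Farid: 3×4 + 10×1 + 3×1 + 7×4 + 7×3 + 15×3 + 11×2 = 141
Jamal: 3×1 + 10×4 + 3×3 + 7×2 + 7×1 + 15×4 + 11×1 = 144

Uma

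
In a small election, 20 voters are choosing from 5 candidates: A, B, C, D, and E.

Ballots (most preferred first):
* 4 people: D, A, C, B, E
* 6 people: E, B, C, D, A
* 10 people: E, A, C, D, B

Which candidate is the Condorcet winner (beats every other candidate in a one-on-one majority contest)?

E

E vs A: 16–4
E vs B: 16–4
E vs C: 16–4
E vs D: 16–4
E beats every other candidate.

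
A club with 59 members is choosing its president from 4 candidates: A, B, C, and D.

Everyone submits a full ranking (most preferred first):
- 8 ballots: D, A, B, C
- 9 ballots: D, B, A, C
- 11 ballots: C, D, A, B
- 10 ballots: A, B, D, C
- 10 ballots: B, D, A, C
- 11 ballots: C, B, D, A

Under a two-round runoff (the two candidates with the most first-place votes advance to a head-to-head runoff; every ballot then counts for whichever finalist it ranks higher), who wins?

Round 1 first-place votes: A 10, B 10, C 22, D 17. C and D advance.
Runoff: C is ranked above D on 22 ballots, D above C on 37.

D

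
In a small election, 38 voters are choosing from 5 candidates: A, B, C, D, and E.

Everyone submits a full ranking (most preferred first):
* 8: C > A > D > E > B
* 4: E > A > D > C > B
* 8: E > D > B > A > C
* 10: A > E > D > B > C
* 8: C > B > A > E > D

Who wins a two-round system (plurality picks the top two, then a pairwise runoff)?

E

Round 1 first-place votes: A 10, B 0, C 16, D 0, E 12. C and E advance.
Runoff: C is ranked above E on 16 ballots, E above C on 22.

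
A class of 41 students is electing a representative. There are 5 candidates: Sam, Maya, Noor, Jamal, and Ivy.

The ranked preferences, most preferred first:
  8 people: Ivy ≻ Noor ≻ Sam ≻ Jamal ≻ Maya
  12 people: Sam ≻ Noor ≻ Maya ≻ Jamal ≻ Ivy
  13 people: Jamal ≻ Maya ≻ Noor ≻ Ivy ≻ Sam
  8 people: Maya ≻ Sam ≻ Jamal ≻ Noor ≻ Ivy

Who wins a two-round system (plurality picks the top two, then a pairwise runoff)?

Sam

Round 1 first-place votes: Sam 12, Maya 8, Noor 0, Jamal 13, Ivy 8. Jamal and Sam advance.
Runoff: Jamal is ranked above Sam on 13 ballots, Sam above Jamal on 28.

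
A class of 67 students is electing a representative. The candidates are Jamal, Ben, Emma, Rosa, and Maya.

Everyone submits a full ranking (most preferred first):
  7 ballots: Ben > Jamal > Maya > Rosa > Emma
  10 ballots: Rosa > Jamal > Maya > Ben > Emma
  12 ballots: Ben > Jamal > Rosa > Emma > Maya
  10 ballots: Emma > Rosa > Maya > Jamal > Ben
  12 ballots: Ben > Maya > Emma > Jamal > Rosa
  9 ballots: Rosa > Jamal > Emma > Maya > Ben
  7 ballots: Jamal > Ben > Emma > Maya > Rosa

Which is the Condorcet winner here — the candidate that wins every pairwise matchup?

Jamal

Jamal vs Ben: 36–31
Jamal vs Emma: 45–22
Jamal vs Rosa: 38–29
Jamal vs Maya: 45–22
Jamal beats every other candidate.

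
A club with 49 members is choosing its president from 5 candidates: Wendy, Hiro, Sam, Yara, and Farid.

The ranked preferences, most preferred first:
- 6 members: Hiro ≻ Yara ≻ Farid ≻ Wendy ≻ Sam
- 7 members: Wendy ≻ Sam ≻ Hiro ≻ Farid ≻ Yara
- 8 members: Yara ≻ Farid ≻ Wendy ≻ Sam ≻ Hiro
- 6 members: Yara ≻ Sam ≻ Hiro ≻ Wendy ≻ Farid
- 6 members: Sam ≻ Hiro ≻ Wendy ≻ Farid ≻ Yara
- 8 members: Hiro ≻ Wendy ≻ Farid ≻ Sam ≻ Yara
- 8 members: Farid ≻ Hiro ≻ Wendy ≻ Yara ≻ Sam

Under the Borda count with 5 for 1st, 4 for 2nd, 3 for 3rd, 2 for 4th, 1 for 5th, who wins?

Hiro

Wendy: 6×2 + 7×5 + 8×3 + 6×2 + 6×3 + 8×4 + 8×3 = 157
Hiro: 6×5 + 7×3 + 8×1 + 6×3 + 6×4 + 8×5 + 8×4 = 173
Sam: 6×1 + 7×4 + 8×2 + 6×4 + 6×5 + 8×2 + 8×1 = 128
Yara: 6×4 + 7×1 + 8×5 + 6×5 + 6×1 + 8×1 + 8×2 = 131
Farid: 6×3 + 7×2 + 8×4 + 6×1 + 6×2 + 8×3 + 8×5 = 146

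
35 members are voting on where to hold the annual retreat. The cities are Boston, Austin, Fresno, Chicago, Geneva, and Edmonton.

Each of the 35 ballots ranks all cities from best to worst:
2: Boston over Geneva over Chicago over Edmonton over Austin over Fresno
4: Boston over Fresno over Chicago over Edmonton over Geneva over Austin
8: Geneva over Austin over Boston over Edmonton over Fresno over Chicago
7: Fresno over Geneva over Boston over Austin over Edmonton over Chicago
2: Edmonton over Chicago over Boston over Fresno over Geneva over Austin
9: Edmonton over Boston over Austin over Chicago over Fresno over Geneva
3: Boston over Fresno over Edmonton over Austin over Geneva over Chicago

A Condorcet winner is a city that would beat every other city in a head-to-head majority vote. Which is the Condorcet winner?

Boston

Boston vs Austin: 27–8
Boston vs Fresno: 28–7
Boston vs Chicago: 33–2
Boston vs Geneva: 20–15
Boston vs Edmonton: 24–11
Boston beats every other city.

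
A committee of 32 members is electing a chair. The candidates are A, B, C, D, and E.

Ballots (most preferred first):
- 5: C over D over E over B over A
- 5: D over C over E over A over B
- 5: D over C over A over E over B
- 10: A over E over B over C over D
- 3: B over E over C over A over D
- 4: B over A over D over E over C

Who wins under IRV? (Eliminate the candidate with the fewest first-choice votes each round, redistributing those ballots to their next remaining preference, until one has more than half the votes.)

Round 1: A 10, B 7, C 5, D 10, E 0. E eliminated.
Round 2: A 10, B 7, C 5, D 10. C eliminated.
Round 3: A 10, B 7, D 15. B eliminated.
Round 4: A 17, D 15. A has a majority (≥17).

A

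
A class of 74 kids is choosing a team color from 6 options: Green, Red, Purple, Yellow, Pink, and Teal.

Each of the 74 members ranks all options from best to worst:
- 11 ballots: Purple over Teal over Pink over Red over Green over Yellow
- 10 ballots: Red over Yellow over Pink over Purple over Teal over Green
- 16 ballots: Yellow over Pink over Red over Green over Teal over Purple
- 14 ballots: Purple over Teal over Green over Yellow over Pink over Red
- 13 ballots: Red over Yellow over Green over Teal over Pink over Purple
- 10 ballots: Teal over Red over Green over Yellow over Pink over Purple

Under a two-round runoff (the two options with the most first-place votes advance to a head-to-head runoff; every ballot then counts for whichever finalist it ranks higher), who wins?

Red

Round 1 first-place votes: Green 0, Red 23, Purple 25, Yellow 16, Pink 0, Teal 10. Purple and Red advance.
Runoff: Purple is ranked above Red on 25 ballots, Red above Purple on 49.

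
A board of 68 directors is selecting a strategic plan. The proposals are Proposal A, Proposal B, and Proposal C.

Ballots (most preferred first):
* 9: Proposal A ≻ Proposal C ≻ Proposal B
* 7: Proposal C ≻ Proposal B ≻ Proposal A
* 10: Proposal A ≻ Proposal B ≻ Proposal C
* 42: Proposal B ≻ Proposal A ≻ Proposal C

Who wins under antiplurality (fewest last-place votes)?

Last-place votes: Proposal A 7, Proposal B 9, Proposal C 52.

Proposal A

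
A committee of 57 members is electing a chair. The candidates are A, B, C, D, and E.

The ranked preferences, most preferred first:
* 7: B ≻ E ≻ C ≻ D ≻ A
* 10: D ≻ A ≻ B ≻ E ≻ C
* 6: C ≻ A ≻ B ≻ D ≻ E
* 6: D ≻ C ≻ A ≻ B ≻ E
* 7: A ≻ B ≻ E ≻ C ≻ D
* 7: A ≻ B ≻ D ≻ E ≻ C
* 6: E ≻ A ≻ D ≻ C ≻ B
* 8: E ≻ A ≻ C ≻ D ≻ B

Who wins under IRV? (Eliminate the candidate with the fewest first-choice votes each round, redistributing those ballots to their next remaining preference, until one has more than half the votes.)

A

Round 1: A 14, B 7, C 6, D 16, E 14. C eliminated.
Round 2: A 20, B 7, D 16, E 14. B eliminated.
Round 3: A 20, D 16, E 21. D eliminated.
Round 4: A 36, E 21. A has a majority (≥29).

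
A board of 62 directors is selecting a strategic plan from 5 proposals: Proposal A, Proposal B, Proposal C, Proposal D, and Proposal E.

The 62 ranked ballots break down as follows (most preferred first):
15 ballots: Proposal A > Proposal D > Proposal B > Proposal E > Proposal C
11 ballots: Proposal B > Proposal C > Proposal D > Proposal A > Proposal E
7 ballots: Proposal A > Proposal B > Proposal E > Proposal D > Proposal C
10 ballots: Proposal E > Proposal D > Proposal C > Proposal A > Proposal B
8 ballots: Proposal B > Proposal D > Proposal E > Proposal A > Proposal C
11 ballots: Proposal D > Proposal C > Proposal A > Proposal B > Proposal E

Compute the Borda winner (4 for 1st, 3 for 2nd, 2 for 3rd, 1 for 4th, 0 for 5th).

Proposal A: 15×4 + 11×1 + 7×4 + 10×1 + 8×1 + 11×2 = 139
Proposal B: 15×2 + 11×4 + 7×3 + 10×0 + 8×4 + 11×1 = 138
Proposal C: 15×0 + 11×3 + 7×0 + 10×2 + 8×0 + 11×3 = 86
Proposal D: 15×3 + 11×2 + 7×1 + 10×3 + 8×3 + 11×4 = 172
Proposal E: 15×1 + 11×0 + 7×2 + 10×4 + 8×2 + 11×0 = 85

Proposal D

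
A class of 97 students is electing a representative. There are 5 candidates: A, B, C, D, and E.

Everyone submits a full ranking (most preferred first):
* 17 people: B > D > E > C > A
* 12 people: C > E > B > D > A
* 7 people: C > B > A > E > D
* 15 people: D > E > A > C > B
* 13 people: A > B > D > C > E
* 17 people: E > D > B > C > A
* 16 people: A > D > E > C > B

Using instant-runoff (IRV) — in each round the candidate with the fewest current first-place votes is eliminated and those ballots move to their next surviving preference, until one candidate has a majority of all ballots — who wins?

Round 1: A 29, B 17, C 19, D 15, E 17. D eliminated.
Round 2: A 29, B 17, C 19, E 32. B eliminated.
Round 3: A 29, C 19, E 49. E has a majority (≥49).

E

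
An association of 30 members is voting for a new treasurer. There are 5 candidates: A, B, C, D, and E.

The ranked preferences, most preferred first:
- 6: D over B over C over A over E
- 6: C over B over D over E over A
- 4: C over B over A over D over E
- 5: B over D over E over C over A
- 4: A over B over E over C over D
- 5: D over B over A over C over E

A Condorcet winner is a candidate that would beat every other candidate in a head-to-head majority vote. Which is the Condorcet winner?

B vs A: 26–4
B vs C: 20–10
B vs D: 19–11
B vs E: 30–0
B beats every other candidate.

B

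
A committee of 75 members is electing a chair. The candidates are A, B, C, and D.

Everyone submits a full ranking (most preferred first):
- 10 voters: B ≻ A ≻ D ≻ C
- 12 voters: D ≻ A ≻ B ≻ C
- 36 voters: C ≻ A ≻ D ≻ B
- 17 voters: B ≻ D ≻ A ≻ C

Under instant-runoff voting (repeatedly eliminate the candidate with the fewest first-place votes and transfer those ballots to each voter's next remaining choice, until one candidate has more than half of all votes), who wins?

B

Round 1: A 0, B 27, C 36, D 12. A eliminated.
Round 2: B 27, C 36, D 12. D eliminated.
Round 3: B 39, C 36. B has a majority (≥38).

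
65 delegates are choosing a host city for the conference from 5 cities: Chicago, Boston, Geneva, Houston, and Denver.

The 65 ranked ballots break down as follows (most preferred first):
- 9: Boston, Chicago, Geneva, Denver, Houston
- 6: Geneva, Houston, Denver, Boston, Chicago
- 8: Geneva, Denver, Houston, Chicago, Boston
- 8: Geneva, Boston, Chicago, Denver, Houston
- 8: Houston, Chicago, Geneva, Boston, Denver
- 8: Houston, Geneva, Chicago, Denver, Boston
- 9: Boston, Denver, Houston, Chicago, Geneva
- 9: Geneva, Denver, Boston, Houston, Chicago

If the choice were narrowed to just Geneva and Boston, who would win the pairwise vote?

Geneva is ranked above Boston on 47 ballots; Boston above Geneva on 18.

Geneva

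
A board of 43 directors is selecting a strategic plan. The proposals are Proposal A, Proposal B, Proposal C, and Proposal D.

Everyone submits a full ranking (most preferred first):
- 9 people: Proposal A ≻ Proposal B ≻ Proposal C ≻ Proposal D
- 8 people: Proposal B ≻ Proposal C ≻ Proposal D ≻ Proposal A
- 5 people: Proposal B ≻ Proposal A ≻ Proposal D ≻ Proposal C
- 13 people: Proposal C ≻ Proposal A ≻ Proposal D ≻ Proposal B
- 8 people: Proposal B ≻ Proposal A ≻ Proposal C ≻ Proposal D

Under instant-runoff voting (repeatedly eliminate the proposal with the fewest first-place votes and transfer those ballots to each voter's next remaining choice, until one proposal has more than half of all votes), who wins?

Round 1: Proposal A 9, Proposal B 21, Proposal C 13, Proposal D 0. Proposal D eliminated.
Round 2: Proposal A 9, Proposal B 21, Proposal C 13. Proposal A eliminated.
Round 3: Proposal B 30, Proposal C 13. Proposal B has a majority (≥22).

Proposal B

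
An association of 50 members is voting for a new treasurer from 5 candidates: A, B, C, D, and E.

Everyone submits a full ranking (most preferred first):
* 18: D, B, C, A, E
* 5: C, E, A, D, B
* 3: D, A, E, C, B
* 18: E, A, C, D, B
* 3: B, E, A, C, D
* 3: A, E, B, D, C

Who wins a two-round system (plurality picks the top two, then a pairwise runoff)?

E

Round 1 first-place votes: A 3, B 3, C 5, D 21, E 18. D and E advance.
Runoff: D is ranked above E on 21 ballots, E above D on 29.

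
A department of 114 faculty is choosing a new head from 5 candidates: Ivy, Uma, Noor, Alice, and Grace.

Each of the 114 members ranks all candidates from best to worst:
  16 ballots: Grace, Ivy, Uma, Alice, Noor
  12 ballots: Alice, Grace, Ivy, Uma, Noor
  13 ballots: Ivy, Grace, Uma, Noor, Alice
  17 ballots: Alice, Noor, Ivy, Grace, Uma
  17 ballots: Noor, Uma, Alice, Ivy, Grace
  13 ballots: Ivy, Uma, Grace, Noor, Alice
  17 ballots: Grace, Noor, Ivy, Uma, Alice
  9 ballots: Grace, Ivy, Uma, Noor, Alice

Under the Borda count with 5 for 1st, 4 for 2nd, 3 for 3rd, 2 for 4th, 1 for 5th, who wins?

Ivy

Ivy: 16×4 + 12×3 + 13×5 + 17×3 + 17×2 + 13×5 + 17×3 + 9×4 = 402
Uma: 16×3 + 12×2 + 13×3 + 17×1 + 17×4 + 13×4 + 17×2 + 9×3 = 309
Noor: 16×1 + 12×1 + 13×2 + 17×4 + 17×5 + 13×2 + 17×4 + 9×2 = 319
Alice: 16×2 + 12×5 + 13×1 + 17×5 + 17×3 + 13×1 + 17×1 + 9×1 = 280
Grace: 16×5 + 12×4 + 13×4 + 17×2 + 17×1 + 13×3 + 17×5 + 9×5 = 400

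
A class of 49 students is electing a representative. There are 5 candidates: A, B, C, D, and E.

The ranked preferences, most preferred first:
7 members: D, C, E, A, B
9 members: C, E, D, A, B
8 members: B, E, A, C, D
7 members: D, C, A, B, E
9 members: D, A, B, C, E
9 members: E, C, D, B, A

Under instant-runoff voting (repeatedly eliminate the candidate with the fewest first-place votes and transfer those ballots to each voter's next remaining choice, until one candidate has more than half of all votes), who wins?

Round 1: A 0, B 8, C 9, D 23, E 9. A eliminated.
Round 2: B 8, C 9, D 23, E 9. B eliminated.
Round 3: C 9, D 23, E 17. C eliminated.
Round 4: D 23, E 26. E has a majority (≥25).

E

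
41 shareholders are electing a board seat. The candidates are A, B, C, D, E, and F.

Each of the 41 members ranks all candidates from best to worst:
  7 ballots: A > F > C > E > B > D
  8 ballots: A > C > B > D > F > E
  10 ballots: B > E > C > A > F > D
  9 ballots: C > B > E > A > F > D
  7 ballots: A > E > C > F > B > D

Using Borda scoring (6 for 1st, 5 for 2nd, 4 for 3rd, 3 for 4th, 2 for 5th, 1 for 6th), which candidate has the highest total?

C

A: 7×6 + 8×6 + 10×3 + 9×3 + 7×6 = 189
B: 7×2 + 8×4 + 10×6 + 9×5 + 7×2 = 165
C: 7×4 + 8×5 + 10×4 + 9×6 + 7×4 = 190
D: 7×1 + 8×3 + 10×1 + 9×1 + 7×1 = 57
E: 7×3 + 8×1 + 10×5 + 9×4 + 7×5 = 150
F: 7×5 + 8×2 + 10×2 + 9×2 + 7×3 = 110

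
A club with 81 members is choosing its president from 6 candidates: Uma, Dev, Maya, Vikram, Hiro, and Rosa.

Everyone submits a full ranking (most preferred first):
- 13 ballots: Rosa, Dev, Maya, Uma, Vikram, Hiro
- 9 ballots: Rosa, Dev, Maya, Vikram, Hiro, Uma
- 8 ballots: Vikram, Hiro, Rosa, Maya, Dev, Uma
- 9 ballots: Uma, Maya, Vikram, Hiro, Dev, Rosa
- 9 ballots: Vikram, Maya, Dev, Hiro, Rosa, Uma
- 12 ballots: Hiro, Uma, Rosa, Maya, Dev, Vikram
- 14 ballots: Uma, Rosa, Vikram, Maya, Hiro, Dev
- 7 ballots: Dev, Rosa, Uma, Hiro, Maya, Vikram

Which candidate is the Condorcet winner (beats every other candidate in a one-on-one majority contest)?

Rosa

Rosa vs Uma: 46–35
Rosa vs Dev: 56–25
Rosa vs Maya: 63–18
Rosa vs Vikram: 55–26
Rosa vs Hiro: 43–38
Rosa beats every other candidate.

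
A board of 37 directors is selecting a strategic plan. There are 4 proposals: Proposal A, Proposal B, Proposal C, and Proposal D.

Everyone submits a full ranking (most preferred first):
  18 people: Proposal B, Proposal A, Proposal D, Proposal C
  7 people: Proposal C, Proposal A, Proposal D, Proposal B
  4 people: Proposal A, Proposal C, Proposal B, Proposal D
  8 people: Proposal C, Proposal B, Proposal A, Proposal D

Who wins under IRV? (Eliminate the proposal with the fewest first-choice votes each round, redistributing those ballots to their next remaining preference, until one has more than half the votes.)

Round 1: Proposal A 4, Proposal B 18, Proposal C 15, Proposal D 0. Proposal D eliminated.
Round 2: Proposal A 4, Proposal B 18, Proposal C 15. Proposal A eliminated.
Round 3: Proposal B 18, Proposal C 19. Proposal C has a majority (≥19).

Proposal C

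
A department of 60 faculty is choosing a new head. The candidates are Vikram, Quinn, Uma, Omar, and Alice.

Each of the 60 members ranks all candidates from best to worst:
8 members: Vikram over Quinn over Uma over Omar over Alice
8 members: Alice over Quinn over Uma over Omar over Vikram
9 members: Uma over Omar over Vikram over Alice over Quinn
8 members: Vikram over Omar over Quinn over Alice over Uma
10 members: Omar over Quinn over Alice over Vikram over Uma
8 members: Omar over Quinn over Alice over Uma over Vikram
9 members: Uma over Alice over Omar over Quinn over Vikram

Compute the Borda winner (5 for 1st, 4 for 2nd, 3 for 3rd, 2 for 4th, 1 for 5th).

Vikram: 8×5 + 8×1 + 9×3 + 8×5 + 10×2 + 8×1 + 9×1 = 152
Quinn: 8×4 + 8×4 + 9×1 + 8×3 + 10×4 + 8×4 + 9×2 = 187
Uma: 8×3 + 8×3 + 9×5 + 8×1 + 10×1 + 8×2 + 9×5 = 172
Omar: 8×2 + 8×2 + 9×4 + 8×4 + 10×5 + 8×5 + 9×3 = 217
Alice: 8×1 + 8×5 + 9×2 + 8×2 + 10×3 + 8×3 + 9×4 = 172

Omar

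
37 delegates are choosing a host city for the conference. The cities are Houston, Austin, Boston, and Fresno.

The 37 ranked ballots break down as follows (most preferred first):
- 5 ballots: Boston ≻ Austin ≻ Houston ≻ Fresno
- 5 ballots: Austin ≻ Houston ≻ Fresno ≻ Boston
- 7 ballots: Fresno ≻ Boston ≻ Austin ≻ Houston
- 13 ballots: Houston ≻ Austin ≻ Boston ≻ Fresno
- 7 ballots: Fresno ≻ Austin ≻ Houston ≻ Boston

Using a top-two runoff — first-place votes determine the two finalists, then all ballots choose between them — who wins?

Houston

Round 1 first-place votes: Houston 13, Austin 5, Boston 5, Fresno 14. Fresno and Houston advance.
Runoff: Fresno is ranked above Houston on 14 ballots, Houston above Fresno on 23.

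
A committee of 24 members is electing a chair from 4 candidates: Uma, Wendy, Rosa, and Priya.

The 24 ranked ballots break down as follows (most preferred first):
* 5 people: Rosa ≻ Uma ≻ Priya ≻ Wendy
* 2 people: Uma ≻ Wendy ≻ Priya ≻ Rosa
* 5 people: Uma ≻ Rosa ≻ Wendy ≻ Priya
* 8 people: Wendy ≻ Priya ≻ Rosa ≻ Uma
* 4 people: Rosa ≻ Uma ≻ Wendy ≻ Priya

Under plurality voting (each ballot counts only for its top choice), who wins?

Rosa

First-place votes: Uma 7, Wendy 8, Rosa 9, Priya 0.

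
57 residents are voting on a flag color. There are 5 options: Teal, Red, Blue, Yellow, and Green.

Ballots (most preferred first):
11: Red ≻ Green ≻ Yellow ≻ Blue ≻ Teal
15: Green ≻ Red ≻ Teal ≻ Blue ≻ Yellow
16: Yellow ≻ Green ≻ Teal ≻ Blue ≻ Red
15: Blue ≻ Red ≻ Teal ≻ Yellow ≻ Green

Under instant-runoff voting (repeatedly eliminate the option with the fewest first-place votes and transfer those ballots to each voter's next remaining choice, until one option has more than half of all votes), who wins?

Yellow

Round 1: Teal 0, Red 11, Blue 15, Yellow 16, Green 15. Teal eliminated.
Round 2: Red 11, Blue 15, Yellow 16, Green 15. Red eliminated.
Round 3: Blue 15, Yellow 16, Green 26. Blue eliminated.
Round 4: Yellow 31, Green 26. Yellow has a majority (≥29).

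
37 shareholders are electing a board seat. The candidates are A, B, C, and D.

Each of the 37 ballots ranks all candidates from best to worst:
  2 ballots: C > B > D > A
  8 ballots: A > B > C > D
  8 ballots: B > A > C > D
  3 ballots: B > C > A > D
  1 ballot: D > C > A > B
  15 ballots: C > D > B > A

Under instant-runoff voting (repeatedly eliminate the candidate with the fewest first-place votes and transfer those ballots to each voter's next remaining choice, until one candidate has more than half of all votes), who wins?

Round 1: A 8, B 11, C 17, D 1. D eliminated.
Round 2: A 8, B 11, C 18. A eliminated.
Round 3: B 19, C 18. B has a majority (≥19).

B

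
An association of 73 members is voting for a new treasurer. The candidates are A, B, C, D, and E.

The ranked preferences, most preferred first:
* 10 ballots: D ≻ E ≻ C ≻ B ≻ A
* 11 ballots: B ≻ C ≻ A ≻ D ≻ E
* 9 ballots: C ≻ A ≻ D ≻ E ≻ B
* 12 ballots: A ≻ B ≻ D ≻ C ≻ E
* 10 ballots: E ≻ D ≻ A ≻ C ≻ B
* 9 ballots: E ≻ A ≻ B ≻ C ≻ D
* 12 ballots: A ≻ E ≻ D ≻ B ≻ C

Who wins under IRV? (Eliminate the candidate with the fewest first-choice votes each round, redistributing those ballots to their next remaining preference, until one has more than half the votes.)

A

Round 1: A 24, B 11, C 9, D 10, E 19. C eliminated.
Round 2: A 33, B 11, D 10, E 19. D eliminated.
Round 3: A 33, B 11, E 29. B eliminated.
Round 4: A 44, E 29. A has a majority (≥37).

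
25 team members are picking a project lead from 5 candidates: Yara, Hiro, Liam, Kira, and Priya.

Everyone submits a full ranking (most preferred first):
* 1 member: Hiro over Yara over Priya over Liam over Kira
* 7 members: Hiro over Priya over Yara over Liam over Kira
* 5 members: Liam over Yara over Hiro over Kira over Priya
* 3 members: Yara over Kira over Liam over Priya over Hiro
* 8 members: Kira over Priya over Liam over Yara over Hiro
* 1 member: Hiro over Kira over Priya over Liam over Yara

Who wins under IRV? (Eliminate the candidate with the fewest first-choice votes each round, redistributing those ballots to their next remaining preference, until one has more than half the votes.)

Round 1: Yara 3, Hiro 9, Liam 5, Kira 8, Priya 0. Priya eliminated.
Round 2: Yara 3, Hiro 9, Liam 5, Kira 8. Yara eliminated.
Round 3: Hiro 9, Liam 5, Kira 11. Liam eliminated.
Round 4: Hiro 14, Kira 11. Hiro has a majority (≥13).

Hiro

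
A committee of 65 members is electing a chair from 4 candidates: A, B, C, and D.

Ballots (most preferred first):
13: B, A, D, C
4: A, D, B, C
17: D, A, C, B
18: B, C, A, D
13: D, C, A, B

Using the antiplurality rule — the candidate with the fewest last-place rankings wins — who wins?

A

Last-place votes: A 0, B 30, C 17, D 18.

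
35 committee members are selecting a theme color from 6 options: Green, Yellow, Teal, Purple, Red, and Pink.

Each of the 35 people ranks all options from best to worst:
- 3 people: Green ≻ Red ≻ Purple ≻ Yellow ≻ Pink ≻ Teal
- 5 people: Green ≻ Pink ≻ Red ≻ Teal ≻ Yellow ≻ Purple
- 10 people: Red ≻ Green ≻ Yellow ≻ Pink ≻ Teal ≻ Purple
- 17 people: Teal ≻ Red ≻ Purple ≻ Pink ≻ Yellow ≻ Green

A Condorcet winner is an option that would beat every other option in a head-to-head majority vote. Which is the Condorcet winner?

Red

Red vs Green: 27–8
Red vs Yellow: 35–0
Red vs Teal: 18–17
Red vs Purple: 35–0
Red vs Pink: 30–5
Red beats every other option.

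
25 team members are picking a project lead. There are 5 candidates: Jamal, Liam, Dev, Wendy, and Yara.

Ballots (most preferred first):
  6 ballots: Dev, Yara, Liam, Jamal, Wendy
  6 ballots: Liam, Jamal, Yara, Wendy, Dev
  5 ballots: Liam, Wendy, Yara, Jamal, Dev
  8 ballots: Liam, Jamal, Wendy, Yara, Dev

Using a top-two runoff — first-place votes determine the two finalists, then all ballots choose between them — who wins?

Liam

Round 1 first-place votes: Jamal 0, Liam 19, Dev 6, Wendy 0, Yara 0. Liam and Dev advance.
Runoff: Liam is ranked above Dev on 19 ballots, Dev above Liam on 6.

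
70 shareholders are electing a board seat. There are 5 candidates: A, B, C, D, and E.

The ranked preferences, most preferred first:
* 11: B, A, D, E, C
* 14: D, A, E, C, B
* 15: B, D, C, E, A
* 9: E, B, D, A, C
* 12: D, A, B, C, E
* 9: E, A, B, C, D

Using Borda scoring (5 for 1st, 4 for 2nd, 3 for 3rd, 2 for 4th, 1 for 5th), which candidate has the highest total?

D

A: 11×4 + 14×4 + 15×1 + 9×2 + 12×4 + 9×4 = 217
B: 11×5 + 14×1 + 15×5 + 9×4 + 12×3 + 9×3 = 243
C: 11×1 + 14×2 + 15×3 + 9×1 + 12×2 + 9×2 = 135
D: 11×3 + 14×5 + 15×4 + 9×3 + 12×5 + 9×1 = 259
E: 11×2 + 14×3 + 15×2 + 9×5 + 12×1 + 9×5 = 196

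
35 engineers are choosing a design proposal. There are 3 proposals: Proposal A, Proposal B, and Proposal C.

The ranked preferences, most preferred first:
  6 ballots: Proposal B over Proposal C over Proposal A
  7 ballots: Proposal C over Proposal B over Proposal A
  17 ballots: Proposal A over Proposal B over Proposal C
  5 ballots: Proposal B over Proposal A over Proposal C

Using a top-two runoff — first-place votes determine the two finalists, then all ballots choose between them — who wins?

Round 1 first-place votes: Proposal A 17, Proposal B 11, Proposal C 7. Proposal A and Proposal B advance.
Runoff: Proposal A is ranked above Proposal B on 17 ballots, Proposal B above Proposal A on 18.

Proposal B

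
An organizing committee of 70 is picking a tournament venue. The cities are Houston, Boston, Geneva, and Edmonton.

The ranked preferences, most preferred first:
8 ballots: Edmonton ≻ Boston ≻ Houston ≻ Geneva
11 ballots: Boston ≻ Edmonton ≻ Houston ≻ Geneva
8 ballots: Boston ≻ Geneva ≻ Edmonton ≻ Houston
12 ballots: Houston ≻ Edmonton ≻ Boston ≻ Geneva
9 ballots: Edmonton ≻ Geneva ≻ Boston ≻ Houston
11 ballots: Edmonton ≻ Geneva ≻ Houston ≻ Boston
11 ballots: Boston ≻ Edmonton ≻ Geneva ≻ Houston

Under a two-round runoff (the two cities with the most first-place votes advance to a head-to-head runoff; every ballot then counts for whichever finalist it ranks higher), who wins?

Edmonton

Round 1 first-place votes: Houston 12, Boston 30, Geneva 0, Edmonton 28. Boston and Edmonton advance.
Runoff: Boston is ranked above Edmonton on 30 ballots, Edmonton above Boston on 40.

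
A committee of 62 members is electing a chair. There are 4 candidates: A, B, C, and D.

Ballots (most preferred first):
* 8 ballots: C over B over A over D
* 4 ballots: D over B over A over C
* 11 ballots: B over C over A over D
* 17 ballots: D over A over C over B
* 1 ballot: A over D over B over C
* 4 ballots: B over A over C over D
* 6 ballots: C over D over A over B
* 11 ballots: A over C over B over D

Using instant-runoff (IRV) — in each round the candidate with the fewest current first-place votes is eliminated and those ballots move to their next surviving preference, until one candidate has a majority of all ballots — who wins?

Round 1: A 12, B 15, C 14, D 21. A eliminated.
Round 2: B 15, C 25, D 22. B eliminated.
Round 3: C 40, D 22. C has a majority (≥32).

C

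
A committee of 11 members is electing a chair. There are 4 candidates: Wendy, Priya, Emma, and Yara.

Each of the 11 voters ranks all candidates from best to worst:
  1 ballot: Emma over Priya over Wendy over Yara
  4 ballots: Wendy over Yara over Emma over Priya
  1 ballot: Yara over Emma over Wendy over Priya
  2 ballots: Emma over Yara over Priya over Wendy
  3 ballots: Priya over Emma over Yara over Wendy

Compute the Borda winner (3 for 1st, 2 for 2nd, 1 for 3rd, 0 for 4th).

Emma

Wendy: 1×1 + 4×3 + 1×1 + 2×0 + 3×0 = 14
Priya: 1×2 + 4×0 + 1×0 + 2×1 + 3×3 = 13
Emma: 1×3 + 4×1 + 1×2 + 2×3 + 3×2 = 21
Yara: 1×0 + 4×2 + 1×3 + 2×2 + 3×1 = 18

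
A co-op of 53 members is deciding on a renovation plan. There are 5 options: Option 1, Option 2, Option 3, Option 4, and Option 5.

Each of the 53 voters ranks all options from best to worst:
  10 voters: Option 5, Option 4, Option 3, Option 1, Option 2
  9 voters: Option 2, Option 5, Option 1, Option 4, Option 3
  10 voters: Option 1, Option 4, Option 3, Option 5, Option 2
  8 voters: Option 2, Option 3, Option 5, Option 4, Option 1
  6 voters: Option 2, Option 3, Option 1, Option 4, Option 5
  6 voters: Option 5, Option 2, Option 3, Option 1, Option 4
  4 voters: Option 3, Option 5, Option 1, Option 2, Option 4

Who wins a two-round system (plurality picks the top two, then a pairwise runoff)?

Round 1 first-place votes: Option 1 10, Option 2 23, Option 3 4, Option 4 0, Option 5 16. Option 2 and Option 5 advance.
Runoff: Option 2 is ranked above Option 5 on 23 ballots, Option 5 above Option 2 on 30.

Option 5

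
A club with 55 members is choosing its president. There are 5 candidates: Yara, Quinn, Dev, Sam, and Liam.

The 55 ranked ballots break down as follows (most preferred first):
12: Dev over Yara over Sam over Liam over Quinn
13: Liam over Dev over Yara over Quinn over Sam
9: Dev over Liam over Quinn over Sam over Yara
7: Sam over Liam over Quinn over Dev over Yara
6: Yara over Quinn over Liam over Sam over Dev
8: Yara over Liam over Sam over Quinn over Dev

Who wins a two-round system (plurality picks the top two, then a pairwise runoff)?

Round 1 first-place votes: Yara 14, Quinn 0, Dev 21, Sam 7, Liam 13. Dev and Yara advance.
Runoff: Dev is ranked above Yara on 41 ballots, Yara above Dev on 14.

Dev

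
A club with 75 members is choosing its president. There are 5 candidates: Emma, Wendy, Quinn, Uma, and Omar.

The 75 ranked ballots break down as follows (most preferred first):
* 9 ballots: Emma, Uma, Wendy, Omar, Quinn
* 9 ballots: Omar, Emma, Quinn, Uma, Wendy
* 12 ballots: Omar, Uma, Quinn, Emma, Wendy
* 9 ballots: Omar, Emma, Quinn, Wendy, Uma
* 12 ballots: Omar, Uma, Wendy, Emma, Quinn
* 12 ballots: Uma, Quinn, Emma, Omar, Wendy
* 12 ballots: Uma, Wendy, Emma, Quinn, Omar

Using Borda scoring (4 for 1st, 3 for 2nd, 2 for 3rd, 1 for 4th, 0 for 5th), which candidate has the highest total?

Emma: 9×4 + 9×3 + 12×1 + 9×3 + 12×1 + 12×2 + 12×2 = 162
Wendy: 9×2 + 9×0 + 12×0 + 9×1 + 12×2 + 12×0 + 12×3 = 87
Quinn: 9×0 + 9×2 + 12×2 + 9×2 + 12×0 + 12×3 + 12×1 = 108
Uma: 9×3 + 9×1 + 12×3 + 9×0 + 12×3 + 12×4 + 12×4 = 204
Omar: 9×1 + 9×4 + 12×4 + 9×4 + 12×4 + 12×1 + 12×0 = 189

Uma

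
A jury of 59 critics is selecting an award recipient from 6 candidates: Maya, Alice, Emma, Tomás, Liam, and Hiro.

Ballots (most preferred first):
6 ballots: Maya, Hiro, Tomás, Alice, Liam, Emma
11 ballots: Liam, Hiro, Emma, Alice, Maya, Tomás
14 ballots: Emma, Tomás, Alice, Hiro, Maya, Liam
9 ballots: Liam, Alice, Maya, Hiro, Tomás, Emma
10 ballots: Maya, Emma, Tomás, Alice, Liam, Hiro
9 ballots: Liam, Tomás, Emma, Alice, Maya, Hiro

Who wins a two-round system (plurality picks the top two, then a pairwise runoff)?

Maya

Round 1 first-place votes: Maya 16, Alice 0, Emma 14, Tomás 0, Liam 29, Hiro 0. Liam and Maya advance.
Runoff: Liam is ranked above Maya on 29 ballots, Maya above Liam on 30.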